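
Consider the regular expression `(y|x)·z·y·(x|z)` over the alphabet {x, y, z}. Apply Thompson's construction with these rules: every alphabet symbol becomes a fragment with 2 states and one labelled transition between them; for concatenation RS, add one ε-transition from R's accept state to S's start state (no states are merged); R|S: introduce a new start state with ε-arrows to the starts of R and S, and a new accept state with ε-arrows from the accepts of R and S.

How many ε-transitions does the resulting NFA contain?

Recursing over subexpressions:
Each of the 6 symbol leaves contributes 0 ε-transitions.
  y|x : 4 ε-transitions
  x|z : 4 ε-transitions
  (y|x)·z·y·(x|z) : 11 ε-transitions

11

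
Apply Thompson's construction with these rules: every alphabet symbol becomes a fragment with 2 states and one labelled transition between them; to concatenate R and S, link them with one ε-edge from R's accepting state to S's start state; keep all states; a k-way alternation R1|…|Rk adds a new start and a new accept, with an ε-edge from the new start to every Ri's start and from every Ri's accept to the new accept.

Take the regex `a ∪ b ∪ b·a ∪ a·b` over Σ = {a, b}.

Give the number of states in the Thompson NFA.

Building bottom-up:
Each of the 6 symbol leaves contributes a 2-state fragment.
  b·a — 4 states
  a·b — 4 states
  a ∪ b ∪ b·a ∪ a·b — 14 states

14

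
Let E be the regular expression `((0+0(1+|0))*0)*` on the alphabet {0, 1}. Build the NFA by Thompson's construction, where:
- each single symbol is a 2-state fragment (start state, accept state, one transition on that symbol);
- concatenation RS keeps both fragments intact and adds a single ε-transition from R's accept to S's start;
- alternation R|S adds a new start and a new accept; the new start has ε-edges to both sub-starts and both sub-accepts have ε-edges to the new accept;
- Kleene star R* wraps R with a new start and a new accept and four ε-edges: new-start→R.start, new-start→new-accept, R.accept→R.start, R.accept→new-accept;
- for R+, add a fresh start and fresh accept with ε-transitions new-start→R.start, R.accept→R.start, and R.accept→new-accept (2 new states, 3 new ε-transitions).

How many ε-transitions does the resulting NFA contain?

Per subexpression:
Each of the 5 symbol leaves contributes 0 ε-transitions.
  0+ → 3 ε-transitions
  1+ → 3 ε-transitions
  1+|0 → 7 ε-transitions
  0+0(1+|0) → 12 ε-transitions
  (0+0(1+|0))* → 16 ε-transitions
  (0+0(1+|0))*0 → 17 ε-transitions
  ((0+0(1+|0))*0)* → 21 ε-transitions

21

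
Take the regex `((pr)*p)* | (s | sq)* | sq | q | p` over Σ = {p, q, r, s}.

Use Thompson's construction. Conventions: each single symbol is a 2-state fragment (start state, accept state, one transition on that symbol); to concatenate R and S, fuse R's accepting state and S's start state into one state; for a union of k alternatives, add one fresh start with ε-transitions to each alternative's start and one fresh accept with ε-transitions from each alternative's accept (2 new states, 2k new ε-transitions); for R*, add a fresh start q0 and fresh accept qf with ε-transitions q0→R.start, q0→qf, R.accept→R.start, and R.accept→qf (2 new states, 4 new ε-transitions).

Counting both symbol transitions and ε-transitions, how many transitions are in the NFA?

Recursing over subexpressions:
Each of the 10 symbol leaves contributes 1 transition (1 symbol, 0 ε).
  pr = 2 transitions (2 symbol, 0 ε)
  (pr)* = 6 transitions (2 symbol, 4 ε)
  (pr)*p = 7 transitions (3 symbol, 4 ε)
  ((pr)*p)* = 11 transitions (3 symbol, 8 ε)
  sq = 2 transitions (2 symbol, 0 ε)
  s | sq = 7 transitions (3 symbol, 4 ε)
  (s | sq)* = 11 transitions (3 symbol, 8 ε)
  sq = 2 transitions (2 symbol, 0 ε)
  ((pr)*p)* | (s | sq)* | sq | q | p = 36 transitions (10 symbol, 26 ε)

36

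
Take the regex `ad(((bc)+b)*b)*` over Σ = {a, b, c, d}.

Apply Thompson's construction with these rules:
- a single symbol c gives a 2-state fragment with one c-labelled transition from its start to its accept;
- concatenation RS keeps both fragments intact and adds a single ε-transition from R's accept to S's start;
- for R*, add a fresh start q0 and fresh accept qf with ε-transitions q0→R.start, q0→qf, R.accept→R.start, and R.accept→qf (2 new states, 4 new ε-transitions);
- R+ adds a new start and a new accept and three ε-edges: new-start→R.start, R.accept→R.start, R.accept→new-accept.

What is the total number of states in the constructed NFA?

18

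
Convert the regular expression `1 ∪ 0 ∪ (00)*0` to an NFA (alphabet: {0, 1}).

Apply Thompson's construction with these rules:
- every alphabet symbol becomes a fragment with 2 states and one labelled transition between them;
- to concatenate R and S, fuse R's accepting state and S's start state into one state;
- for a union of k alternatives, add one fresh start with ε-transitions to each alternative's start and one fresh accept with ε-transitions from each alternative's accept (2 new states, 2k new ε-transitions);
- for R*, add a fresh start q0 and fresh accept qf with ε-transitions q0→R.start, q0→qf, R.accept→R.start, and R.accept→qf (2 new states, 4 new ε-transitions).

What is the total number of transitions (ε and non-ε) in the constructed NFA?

Bottom-up over the parse tree:
Each of the 5 symbol leaves contributes 1 transition (1 symbol, 0 ε).
  00 — 2 transitions (2 symbol, 0 ε)
  (00)* — 6 transitions (2 symbol, 4 ε)
  (00)*0 — 7 transitions (3 symbol, 4 ε)
  1 ∪ 0 ∪ (00)*0 — 15 transitions (5 symbol, 10 ε)

15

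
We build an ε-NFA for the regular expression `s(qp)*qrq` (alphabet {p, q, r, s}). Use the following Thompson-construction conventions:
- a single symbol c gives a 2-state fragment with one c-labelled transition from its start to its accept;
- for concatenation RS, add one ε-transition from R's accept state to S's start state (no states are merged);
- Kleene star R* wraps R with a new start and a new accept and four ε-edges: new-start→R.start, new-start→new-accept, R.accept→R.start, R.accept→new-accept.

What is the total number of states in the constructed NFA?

14

Recursing over subexpressions:
Each of the 6 symbol leaves contributes a 2-state fragment.
  qp — 4 states
  (qp)* — 6 states
  s(qp)*qrq — 14 states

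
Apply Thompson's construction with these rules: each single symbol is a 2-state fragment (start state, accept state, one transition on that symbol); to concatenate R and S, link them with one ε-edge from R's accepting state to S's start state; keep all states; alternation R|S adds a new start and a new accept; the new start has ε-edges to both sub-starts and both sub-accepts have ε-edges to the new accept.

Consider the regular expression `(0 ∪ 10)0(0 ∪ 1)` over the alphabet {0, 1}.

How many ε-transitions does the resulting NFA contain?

Per subexpression:
Each of the 6 symbol leaves contributes 0 ε-transitions.
  10 = 1 ε-transition
  0 ∪ 10 = 5 ε-transitions
  0 ∪ 1 = 4 ε-transitions
  (0 ∪ 10)0(0 ∪ 1) = 11 ε-transitions

11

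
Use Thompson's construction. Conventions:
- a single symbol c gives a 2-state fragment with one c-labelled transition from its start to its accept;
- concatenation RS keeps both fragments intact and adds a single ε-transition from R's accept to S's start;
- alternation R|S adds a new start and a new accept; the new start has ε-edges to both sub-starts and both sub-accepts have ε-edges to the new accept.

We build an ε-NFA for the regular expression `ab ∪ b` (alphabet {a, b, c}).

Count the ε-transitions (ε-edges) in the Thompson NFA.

5

Per subexpression:
Each of the 3 symbol leaves contributes 0 ε-transitions.
  ab → 1 ε-transition
  ab ∪ b → 5 ε-transitions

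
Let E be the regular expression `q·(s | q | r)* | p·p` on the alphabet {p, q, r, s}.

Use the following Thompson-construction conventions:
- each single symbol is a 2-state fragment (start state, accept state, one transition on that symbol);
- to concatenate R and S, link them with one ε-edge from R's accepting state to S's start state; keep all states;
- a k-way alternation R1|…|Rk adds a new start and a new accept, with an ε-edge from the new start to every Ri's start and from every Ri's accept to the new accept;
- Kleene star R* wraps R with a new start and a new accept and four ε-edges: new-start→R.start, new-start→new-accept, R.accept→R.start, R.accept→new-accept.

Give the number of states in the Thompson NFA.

Recursing over subexpressions:
Each of the 6 symbol leaves contributes a 2-state fragment.
  s | q | r = 8 states
  (s | q | r)* = 10 states
  q·(s | q | r)* = 12 states
  p·p = 4 states
  q·(s | q | r)* | p·p = 18 states

18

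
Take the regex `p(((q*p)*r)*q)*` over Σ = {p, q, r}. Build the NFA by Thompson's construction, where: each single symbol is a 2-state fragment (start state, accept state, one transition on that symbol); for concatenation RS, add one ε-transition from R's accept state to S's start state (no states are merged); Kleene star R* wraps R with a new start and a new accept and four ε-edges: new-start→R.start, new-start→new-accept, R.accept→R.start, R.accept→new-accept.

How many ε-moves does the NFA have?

20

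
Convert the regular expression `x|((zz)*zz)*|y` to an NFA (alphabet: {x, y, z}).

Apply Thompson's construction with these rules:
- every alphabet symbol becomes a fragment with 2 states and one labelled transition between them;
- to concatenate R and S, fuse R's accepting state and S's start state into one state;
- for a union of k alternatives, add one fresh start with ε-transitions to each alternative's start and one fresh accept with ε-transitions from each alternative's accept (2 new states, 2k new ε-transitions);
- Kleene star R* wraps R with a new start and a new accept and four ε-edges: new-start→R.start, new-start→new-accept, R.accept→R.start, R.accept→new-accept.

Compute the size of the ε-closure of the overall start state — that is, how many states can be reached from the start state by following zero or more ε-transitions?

9

Compute the ε-closure size of each fragment's start state recursively; a symbol fragment's start has no outgoing ε-edge, so its closure is just itself (size 1).
  zz → |closure| equals the left operand's closure size = 1 (its accept is not ε-reachable, so the closure stops there)
  (zz)* → new start has ε-edges to the inner start and to the new accept, so |closure| = 2 + 1 = 3
  (zz)*zz → |closure| = 3 + (1−1) = 3 (closure spills across the concat boundary because the left factor accepts ε)
  ((zz)*zz)* → the star's fresh start ε-reaches both the body's start and the fresh accept: |closure| = 2 + 3 = 5
  x|((zz)*zz)*|y → new start ε-reaches every alternative's start; at least one alternative accepts ε, so the union's new accept is reached too: |closure| = 1 + 1 + 5 + 1 + 1 = 9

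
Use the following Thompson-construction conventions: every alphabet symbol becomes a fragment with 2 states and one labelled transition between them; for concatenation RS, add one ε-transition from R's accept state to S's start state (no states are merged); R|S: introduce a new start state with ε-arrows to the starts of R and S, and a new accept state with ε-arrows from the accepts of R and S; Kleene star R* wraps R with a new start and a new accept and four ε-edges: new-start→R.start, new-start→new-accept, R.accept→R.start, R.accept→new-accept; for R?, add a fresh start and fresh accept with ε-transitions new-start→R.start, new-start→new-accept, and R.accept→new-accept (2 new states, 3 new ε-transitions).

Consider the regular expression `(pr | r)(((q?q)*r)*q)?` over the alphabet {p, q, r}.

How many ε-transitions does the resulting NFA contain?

Per subexpression:
Each of the 7 symbol leaves contributes 0 ε-transitions.
  pr : 1 ε-transition
  pr | r : 5 ε-transitions
  q? : 3 ε-transitions
  q?q : 4 ε-transitions
  (q?q)* : 8 ε-transitions
  (q?q)*r : 9 ε-transitions
  ((q?q)*r)* : 13 ε-transitions
  ((q?q)*r)*q : 14 ε-transitions
  (((q?q)*r)*q)? : 17 ε-transitions
  (pr | r)(((q?q)*r)*q)? : 23 ε-transitions

23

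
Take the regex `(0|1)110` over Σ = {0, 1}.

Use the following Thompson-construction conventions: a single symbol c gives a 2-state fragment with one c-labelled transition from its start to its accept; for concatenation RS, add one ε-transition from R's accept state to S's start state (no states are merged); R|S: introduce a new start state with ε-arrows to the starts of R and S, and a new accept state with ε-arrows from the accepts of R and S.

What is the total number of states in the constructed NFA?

Bottom-up over the parse tree:
Each of the 5 symbol leaves contributes a 2-state fragment.
  0|1 — 6 states
  (0|1)110 — 12 states

12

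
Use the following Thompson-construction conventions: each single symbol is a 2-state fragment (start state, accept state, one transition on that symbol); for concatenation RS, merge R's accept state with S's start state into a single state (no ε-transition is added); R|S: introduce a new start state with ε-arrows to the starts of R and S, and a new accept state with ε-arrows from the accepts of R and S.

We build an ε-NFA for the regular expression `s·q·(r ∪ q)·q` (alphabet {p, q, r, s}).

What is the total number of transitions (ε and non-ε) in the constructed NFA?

9

By structural recursion:
Each of the 5 symbol leaves contributes 1 transition (1 symbol, 0 ε).
  r ∪ q : 6 transitions (2 symbol, 4 ε)
  s·q·(r ∪ q)·q : 9 transitions (5 symbol, 4 ε)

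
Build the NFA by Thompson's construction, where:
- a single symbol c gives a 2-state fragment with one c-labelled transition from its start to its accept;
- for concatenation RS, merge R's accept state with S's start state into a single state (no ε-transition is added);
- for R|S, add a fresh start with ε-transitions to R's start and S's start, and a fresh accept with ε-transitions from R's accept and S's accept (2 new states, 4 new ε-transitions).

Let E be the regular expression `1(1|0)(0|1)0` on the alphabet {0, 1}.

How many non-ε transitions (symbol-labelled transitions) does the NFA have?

By structural recursion:
Each of the 6 symbol leaves contributes exactly 1 symbol transition.
  1|0 → 2 symbol transitions
  0|1 → 2 symbol transitions
  1(1|0)(0|1)0 → 6 symbol transitions

6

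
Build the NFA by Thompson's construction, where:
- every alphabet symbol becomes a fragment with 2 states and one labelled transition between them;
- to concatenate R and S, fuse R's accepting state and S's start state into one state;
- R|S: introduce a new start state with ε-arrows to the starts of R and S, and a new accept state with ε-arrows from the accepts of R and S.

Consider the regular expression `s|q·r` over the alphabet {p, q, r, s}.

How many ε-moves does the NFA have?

4

Building bottom-up:
Each of the 3 symbol leaves contributes 0 ε-transitions.
  q·r = 0 ε-transitions
  s|q·r = 4 ε-transitions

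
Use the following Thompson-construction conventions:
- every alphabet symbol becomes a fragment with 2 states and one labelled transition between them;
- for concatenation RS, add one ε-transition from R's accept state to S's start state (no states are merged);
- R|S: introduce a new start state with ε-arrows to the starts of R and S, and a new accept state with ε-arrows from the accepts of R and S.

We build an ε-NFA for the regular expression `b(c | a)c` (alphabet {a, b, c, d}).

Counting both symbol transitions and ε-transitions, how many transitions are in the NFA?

10

Recursing over subexpressions:
Each of the 4 symbol leaves contributes 1 transition (1 symbol, 0 ε).
  c | a : 6 transitions (2 symbol, 4 ε)
  b(c | a)c : 10 transitions (4 symbol, 6 ε)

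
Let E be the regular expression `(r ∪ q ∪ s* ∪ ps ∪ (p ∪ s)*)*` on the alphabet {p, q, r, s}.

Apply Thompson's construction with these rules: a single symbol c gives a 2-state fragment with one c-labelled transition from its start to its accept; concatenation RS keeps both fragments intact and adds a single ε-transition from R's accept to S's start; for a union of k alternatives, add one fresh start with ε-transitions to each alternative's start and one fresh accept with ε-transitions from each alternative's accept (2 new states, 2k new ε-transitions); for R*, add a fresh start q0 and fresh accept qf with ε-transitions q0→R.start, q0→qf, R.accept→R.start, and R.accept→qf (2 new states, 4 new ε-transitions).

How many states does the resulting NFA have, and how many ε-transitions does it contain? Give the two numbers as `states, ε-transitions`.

Per subexpression:
Each of the 7 symbol leaves contributes 2 states and 0 ε-transitions.
  s* : 4 states, 4 ε-transitions
  ps : 4 states, 1 ε-transition
  p ∪ s : 6 states, 4 ε-transitions
  (p ∪ s)* : 8 states, 8 ε-transitions
  r ∪ q ∪ s* ∪ ps ∪ (p ∪ s)* : 22 states, 23 ε-transitions
  (r ∪ q ∪ s* ∪ ps ∪ (p ∪ s)*)* : 24 states, 27 ε-transitions

24, 27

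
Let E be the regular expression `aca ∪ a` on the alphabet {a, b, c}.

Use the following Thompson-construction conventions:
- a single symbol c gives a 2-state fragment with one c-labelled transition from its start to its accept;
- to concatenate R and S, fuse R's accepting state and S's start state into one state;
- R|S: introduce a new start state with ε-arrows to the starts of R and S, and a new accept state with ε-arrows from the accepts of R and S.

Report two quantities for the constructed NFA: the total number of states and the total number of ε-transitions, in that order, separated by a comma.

8, 4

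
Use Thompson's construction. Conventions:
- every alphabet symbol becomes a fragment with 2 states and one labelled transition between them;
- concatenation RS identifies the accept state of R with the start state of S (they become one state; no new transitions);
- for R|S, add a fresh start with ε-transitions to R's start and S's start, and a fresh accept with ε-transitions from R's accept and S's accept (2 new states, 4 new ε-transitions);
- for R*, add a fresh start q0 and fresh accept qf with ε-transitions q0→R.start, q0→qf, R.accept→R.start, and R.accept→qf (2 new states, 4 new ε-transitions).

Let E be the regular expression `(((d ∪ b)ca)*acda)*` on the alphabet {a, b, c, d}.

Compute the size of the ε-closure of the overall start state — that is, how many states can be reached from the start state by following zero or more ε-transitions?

Compute the ε-closure size of each fragment's start state recursively; a symbol fragment's start has no outgoing ε-edge, so its closure is just itself (size 1).
  d ∪ b : C = 1 + 1 + 1 = 3 (the new accept is not ε-reachable since no branch accepts ε)
  (d ∪ b)ca : same as the first factor's closure: C = 3
  ((d ∪ b)ca)* : new start has ε-edges to the inner start and to the new accept, so C = 2 + 3 = 5
  ((d ∪ b)ca)*acda : the left operand accepts ε, so the closure extends into the next operand (the shared merged state is already counted); C = 5 + (1−1) = 5
  (((d ∪ b)ca)*acda)* : C = 1 (new start) + 5 (body) + 1 (new accept) = 7

7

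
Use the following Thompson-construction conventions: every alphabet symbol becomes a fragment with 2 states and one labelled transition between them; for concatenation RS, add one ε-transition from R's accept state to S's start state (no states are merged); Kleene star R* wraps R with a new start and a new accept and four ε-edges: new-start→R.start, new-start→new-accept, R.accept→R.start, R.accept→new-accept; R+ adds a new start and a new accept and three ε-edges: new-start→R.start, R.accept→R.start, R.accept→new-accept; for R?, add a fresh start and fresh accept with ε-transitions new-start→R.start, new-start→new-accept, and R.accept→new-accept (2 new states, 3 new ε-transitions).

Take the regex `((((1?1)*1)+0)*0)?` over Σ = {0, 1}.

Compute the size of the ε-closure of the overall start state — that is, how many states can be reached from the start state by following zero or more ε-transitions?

13

Let C(F) = |ε-closure(F.start)| within fragment F, and note whether F accepts ε. Symbol fragments have C = 1 and do not accept ε. Then:
  1? — new start has ε-edges to the inner start and to the new accept, so C = 2 + 1 = 3
  1?1 — the left operand accepts ε, so the closure extends into the next operand (via the concat ε-link); C = 3 + 1 = 4
  (1?1)* — C = 1 (new start) + 4 (body) + 1 (new accept) = 6
  (1?1)*1 — C = 6 + 1 = 7 (closure spills across the concat boundary because the left factor accepts ε)
  ((1?1)*1)+ — C = 1 + 7 = 8 (the body doesn't accept ε, so the new accept is not reached)
  ((1?1)*1)+0 — same as the first factor's closure: C = 8
  (((1?1)*1)+0)* — C = 1 (new start) + 8 (body) + 1 (new accept) = 10
  (((1?1)*1)+0)*0 — C = 10 + 1 = 11 (closure spills across the concat boundary because the left factor accepts ε)
  ((((1?1)*1)+0)*0)? — new start has ε-edges to the inner start and to the new accept, so C = 2 + 11 = 13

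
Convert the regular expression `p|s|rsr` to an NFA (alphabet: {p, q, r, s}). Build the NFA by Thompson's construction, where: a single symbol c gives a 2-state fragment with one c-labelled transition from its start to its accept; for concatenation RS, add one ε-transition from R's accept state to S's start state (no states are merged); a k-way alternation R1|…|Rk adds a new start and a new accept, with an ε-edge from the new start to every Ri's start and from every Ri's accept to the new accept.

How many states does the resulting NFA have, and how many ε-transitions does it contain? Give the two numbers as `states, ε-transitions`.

Bottom-up over the parse tree:
Each of the 5 symbol leaves contributes 2 states and 0 ε-transitions.
  rsr : 6 states, 2 ε-transitions
  p|s|rsr : 12 states, 8 ε-transitions

12, 8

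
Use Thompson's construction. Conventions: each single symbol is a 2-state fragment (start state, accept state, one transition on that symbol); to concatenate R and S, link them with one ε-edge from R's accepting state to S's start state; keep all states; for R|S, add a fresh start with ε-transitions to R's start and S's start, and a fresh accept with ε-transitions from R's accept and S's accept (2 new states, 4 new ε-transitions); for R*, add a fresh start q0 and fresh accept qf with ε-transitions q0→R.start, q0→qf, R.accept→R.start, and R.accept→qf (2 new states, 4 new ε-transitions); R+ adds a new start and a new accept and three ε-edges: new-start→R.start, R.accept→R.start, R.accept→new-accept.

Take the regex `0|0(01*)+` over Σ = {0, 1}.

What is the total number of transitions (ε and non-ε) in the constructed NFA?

Per subexpression:
Each of the 4 symbol leaves contributes 1 transition (1 symbol, 0 ε).
  1* — 5 transitions (1 symbol, 4 ε)
  01* — 7 transitions (2 symbol, 5 ε)
  (01*)+ — 10 transitions (2 symbol, 8 ε)
  0(01*)+ — 12 transitions (3 symbol, 9 ε)
  0|0(01*)+ — 17 transitions (4 symbol, 13 ε)

17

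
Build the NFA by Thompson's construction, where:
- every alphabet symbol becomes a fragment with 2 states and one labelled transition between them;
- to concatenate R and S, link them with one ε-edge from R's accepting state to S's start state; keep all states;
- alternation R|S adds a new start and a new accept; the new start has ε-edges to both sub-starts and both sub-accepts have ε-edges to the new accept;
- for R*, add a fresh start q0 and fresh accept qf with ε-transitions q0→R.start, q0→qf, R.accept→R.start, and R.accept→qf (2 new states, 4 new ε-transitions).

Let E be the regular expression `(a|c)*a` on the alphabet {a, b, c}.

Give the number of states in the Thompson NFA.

10

Bottom-up over the parse tree:
Each of the 3 symbol leaves contributes a 2-state fragment.
  a|c → 6 states
  (a|c)* → 8 states
  (a|c)*a → 10 states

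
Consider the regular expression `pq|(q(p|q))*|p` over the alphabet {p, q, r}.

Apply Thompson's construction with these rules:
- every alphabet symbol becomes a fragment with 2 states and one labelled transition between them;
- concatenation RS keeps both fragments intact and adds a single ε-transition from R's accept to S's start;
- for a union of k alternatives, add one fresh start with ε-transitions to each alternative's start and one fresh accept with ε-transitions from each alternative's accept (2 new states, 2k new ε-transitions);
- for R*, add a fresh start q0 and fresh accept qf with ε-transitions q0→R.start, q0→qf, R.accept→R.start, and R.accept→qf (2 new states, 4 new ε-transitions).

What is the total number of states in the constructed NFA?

18

Per subexpression:
Each of the 6 symbol leaves contributes a 2-state fragment.
  pq → 4 states
  p|q → 6 states
  q(p|q) → 8 states
  (q(p|q))* → 10 states
  pq|(q(p|q))*|p → 18 states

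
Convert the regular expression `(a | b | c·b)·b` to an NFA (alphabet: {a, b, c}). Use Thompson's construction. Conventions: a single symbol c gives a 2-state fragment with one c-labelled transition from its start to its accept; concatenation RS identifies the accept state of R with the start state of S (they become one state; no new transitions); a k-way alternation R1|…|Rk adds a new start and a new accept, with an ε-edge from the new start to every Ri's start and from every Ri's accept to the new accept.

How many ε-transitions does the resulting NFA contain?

6

Recursing over subexpressions:
Each of the 5 symbol leaves contributes 0 ε-transitions.
  c·b → 0 ε-transitions
  a | b | c·b → 6 ε-transitions
  (a | b | c·b)·b → 6 ε-transitions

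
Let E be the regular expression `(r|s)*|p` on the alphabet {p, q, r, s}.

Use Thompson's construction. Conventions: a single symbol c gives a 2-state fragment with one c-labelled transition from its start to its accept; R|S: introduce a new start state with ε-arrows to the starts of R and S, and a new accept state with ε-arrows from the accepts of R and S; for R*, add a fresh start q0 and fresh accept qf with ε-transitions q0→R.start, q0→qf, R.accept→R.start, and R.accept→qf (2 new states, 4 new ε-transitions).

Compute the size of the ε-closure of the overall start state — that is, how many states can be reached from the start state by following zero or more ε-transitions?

Work bottom-up. For each fragment F, track |ε-closure(F.start)| and whether F's accept lies in that closure (i.e. whether F accepts ε). A single-symbol fragment has closure size 1 and does not accept ε.
  r|s → C = 1 + 1 + 1 = 3 (the new accept is not ε-reachable since no branch accepts ε)
  (r|s)* → C = 1 (new start) + 3 (body) + 1 (new accept) = 5
  (r|s)*|p → C = 1 (new start) + (5 + 1) + 1 (new accept, since some branch ε-reaches its own accept) = 8

8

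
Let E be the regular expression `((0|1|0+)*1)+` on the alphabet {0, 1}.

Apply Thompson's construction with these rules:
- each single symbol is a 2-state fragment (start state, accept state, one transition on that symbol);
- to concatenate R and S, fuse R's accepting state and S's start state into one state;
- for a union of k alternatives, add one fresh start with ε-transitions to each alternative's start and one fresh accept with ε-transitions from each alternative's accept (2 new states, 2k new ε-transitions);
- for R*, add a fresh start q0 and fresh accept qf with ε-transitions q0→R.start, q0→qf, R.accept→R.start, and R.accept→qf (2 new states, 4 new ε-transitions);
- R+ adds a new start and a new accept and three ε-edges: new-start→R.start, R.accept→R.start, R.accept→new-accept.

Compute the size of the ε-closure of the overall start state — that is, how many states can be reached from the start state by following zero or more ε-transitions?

Let C(F) = |ε-closure(F.start)| within fragment F, and note whether F accepts ε. Symbol fragments have C = 1 and do not accept ε. Then:
  0+ → new start ε-reaches only the body's start; the new accept needs a symbol first: |ε-closure| = 1 + 1 = 2
  0|1|0+ → |ε-closure| = 1 + 1 + 1 + 2 = 5 (the new accept is not ε-reachable since no branch accepts ε)
  (0|1|0+)* → the star's fresh start ε-reaches both the body's start and the fresh accept: |ε-closure| = 2 + 5 = 7
  (0|1|0+)*1 → the left operand accepts ε, so the closure extends into the next operand (the shared merged state is already counted); |ε-closure| = 7 + (1−1) = 7
  ((0|1|0+)*1)+ → |ε-closure| = 1 + 7 = 8 (the body doesn't accept ε, so the new accept is not reached)

8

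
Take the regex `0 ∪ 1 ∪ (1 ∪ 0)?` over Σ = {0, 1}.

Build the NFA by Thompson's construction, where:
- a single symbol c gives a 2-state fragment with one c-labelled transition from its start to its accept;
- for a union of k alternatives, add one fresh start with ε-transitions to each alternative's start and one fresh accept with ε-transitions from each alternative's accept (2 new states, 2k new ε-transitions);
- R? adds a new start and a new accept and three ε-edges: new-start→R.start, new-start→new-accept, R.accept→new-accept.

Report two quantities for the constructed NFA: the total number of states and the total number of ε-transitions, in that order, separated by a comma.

14, 13

By structural recursion:
Each of the 4 symbol leaves contributes 2 states and 0 ε-transitions.
  1 ∪ 0 → 6 states, 4 ε-transitions
  (1 ∪ 0)? → 8 states, 7 ε-transitions
  0 ∪ 1 ∪ (1 ∪ 0)? → 14 states, 13 ε-transitions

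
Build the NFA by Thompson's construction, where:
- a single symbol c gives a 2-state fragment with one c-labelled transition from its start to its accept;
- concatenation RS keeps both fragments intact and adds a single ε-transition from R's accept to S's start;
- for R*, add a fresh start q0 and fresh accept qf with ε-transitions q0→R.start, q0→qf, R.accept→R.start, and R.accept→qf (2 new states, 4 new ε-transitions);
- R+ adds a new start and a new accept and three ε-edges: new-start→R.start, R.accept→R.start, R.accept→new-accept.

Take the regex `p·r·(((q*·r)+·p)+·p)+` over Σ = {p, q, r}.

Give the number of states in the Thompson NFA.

20

Bottom-up over the parse tree:
Each of the 6 symbol leaves contributes a 2-state fragment.
  q* = 4 states
  q*·r = 6 states
  (q*·r)+ = 8 states
  (q*·r)+·p = 10 states
  ((q*·r)+·p)+ = 12 states
  ((q*·r)+·p)+·p = 14 states
  (((q*·r)+·p)+·p)+ = 16 states
  p·r·(((q*·r)+·p)+·p)+ = 20 states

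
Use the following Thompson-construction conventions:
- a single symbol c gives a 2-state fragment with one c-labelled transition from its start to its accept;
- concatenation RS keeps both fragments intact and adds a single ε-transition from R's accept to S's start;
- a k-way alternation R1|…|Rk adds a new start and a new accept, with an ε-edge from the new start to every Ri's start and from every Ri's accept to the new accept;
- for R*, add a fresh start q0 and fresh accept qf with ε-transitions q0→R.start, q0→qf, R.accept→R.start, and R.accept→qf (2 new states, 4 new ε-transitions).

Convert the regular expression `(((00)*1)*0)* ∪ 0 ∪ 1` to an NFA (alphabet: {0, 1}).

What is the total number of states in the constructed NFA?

20

By structural recursion:
Each of the 6 symbol leaves contributes a 2-state fragment.
  00 — 4 states
  (00)* — 6 states
  (00)*1 — 8 states
  ((00)*1)* — 10 states
  ((00)*1)*0 — 12 states
  (((00)*1)*0)* — 14 states
  (((00)*1)*0)* ∪ 0 ∪ 1 — 20 states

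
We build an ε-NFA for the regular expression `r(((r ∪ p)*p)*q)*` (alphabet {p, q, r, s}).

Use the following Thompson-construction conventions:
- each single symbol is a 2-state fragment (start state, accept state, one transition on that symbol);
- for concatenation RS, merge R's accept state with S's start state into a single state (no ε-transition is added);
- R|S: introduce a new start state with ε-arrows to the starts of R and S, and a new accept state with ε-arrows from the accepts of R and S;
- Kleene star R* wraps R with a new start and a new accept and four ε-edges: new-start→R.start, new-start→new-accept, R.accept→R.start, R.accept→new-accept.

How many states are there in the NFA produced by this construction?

15

Building bottom-up:
Each of the 5 symbol leaves contributes a 2-state fragment.
  r ∪ p = 6 states
  (r ∪ p)* = 8 states
  (r ∪ p)*p = 9 states
  ((r ∪ p)*p)* = 11 states
  ((r ∪ p)*p)*q = 12 states
  (((r ∪ p)*p)*q)* = 14 states
  r(((r ∪ p)*p)*q)* = 15 states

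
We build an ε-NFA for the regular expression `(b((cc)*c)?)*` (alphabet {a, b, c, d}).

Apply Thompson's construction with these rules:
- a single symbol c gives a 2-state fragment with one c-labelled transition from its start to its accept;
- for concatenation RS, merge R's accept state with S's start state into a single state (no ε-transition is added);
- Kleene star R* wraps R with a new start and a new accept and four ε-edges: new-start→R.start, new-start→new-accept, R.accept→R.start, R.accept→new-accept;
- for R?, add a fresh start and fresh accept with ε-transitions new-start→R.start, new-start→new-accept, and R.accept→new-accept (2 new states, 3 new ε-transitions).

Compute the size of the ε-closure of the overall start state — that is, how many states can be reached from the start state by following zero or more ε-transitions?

3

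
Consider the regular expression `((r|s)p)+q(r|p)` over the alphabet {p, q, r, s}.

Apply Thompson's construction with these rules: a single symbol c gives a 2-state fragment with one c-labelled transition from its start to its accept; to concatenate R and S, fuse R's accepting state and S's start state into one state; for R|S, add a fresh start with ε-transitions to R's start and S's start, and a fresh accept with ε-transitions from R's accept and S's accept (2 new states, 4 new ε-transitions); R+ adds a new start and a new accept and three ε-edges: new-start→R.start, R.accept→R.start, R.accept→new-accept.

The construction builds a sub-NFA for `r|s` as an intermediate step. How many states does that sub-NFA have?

Fragment for `r|s`:
Each of the 2 symbol leaves contributes a 2-state fragment.
  r|s — 6 states

6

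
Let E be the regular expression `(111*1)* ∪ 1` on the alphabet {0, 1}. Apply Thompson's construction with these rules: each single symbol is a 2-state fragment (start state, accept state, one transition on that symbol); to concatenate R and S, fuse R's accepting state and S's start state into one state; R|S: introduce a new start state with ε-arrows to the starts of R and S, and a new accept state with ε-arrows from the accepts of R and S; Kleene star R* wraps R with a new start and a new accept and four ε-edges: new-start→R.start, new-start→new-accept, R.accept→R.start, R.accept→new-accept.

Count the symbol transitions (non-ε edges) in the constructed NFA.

Bottom-up over the parse tree:
Each of the 5 symbol leaves contributes exactly 1 symbol transition.
  1* : 1 symbol transition
  111*1 : 4 symbol transitions
  (111*1)* : 4 symbol transitions
  (111*1)* ∪ 1 : 5 symbol transitions

5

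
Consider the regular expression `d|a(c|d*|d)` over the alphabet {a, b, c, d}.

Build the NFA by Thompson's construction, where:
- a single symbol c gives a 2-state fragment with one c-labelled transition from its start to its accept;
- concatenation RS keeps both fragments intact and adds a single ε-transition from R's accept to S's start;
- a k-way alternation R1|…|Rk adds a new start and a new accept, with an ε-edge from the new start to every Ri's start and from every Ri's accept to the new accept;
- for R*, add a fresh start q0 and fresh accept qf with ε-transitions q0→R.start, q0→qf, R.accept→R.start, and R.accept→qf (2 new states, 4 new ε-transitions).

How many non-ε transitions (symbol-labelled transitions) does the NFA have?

5

Per subexpression:
Each of the 5 symbol leaves contributes exactly 1 symbol transition.
  d* = 1 symbol transition
  c|d*|d = 3 symbol transitions
  a(c|d*|d) = 4 symbol transitions
  d|a(c|d*|d) = 5 symbol transitions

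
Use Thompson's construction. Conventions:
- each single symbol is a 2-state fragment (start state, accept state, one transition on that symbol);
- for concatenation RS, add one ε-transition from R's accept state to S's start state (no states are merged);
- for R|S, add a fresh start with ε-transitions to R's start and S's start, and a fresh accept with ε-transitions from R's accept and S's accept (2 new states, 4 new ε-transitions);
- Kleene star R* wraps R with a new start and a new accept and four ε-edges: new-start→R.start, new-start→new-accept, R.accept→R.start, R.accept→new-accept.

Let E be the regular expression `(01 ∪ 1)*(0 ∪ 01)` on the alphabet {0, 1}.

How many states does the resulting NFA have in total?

18

Recursing over subexpressions:
Each of the 6 symbol leaves contributes a 2-state fragment.
  01 → 4 states
  01 ∪ 1 → 8 states
  (01 ∪ 1)* → 10 states
  01 → 4 states
  0 ∪ 01 → 8 states
  (01 ∪ 1)*(0 ∪ 01) → 18 states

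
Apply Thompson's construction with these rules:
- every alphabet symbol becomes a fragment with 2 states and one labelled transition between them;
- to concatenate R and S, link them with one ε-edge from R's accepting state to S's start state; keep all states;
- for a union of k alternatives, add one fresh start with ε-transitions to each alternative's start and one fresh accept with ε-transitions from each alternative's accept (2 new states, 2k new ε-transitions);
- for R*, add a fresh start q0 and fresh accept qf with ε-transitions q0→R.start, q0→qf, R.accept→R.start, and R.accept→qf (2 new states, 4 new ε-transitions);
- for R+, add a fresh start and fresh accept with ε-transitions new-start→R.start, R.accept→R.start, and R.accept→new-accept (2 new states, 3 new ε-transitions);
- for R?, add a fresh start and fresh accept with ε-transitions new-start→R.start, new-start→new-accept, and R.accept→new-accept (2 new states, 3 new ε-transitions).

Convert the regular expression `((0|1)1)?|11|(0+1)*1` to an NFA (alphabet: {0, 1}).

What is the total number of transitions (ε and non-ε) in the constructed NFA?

Recursing over subexpressions:
Each of the 8 symbol leaves contributes 1 transition (1 symbol, 0 ε).
  0|1 — 6 transitions (2 symbol, 4 ε)
  (0|1)1 — 8 transitions (3 symbol, 5 ε)
  ((0|1)1)? — 11 transitions (3 symbol, 8 ε)
  11 — 3 transitions (2 symbol, 1 ε)
  0+ — 4 transitions (1 symbol, 3 ε)
  0+1 — 6 transitions (2 symbol, 4 ε)
  (0+1)* — 10 transitions (2 symbol, 8 ε)
  (0+1)*1 — 12 transitions (3 symbol, 9 ε)
  ((0|1)1)?|11|(0+1)*1 — 32 transitions (8 symbol, 24 ε)

32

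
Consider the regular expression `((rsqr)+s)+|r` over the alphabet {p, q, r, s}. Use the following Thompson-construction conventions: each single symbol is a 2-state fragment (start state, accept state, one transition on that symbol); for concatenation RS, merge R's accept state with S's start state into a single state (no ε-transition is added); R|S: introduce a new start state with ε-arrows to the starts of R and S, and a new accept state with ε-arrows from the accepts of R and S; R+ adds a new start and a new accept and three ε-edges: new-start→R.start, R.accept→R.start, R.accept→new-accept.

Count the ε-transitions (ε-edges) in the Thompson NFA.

10

Bottom-up over the parse tree:
Each of the 6 symbol leaves contributes 0 ε-transitions.
  rsqr = 0 ε-transitions
  (rsqr)+ = 3 ε-transitions
  (rsqr)+s = 3 ε-transitions
  ((rsqr)+s)+ = 6 ε-transitions
  ((rsqr)+s)+|r = 10 ε-transitions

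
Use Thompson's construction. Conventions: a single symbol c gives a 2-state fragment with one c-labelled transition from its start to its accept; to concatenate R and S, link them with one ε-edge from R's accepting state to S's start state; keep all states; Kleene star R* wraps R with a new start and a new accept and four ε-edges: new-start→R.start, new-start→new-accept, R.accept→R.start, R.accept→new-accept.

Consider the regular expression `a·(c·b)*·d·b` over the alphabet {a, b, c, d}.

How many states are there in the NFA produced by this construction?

12

By structural recursion:
Each of the 5 symbol leaves contributes a 2-state fragment.
  c·b : 4 states
  (c·b)* : 6 states
  a·(c·b)*·d·b : 12 states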